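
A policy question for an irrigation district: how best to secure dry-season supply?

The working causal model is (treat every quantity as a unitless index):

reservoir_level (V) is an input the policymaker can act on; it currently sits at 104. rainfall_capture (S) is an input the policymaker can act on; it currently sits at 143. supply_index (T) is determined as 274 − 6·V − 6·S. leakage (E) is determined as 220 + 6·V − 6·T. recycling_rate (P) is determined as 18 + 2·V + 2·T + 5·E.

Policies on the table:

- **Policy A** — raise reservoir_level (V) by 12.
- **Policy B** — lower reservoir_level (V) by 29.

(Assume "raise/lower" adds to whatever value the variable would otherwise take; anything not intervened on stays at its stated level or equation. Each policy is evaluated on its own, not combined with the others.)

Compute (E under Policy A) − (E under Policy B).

1722

Policy A (V + 12):
  V = 104 + 12 = 116
  S = 143
  T = 274 − 6·116 − 6·143 = -1280
  E = 220 + 6·116 − 6·(-1280) = 8596
Policy B (V − 29):
  V = 104 − 29 = 75
  S = 143
  T = 274 − 6·75 − 6·143 = -1034
  E = 220 + 6·75 − 6·(-1034) = 6874
E: 8596 − 6874 = 1722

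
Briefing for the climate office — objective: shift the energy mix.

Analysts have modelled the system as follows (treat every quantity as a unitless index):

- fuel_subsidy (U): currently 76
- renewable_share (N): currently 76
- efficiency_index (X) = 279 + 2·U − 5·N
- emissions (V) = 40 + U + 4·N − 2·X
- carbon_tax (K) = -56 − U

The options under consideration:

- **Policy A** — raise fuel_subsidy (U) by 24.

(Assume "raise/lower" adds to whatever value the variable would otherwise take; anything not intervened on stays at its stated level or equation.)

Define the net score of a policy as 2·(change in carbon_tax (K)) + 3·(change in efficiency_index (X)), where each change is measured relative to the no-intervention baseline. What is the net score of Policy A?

96

Baseline:
  U = 76
  N = 76
  X = 279 + 2·76 − 5·76 = 51
  K = -56 − 76 = -132
Policy A (U + 24):
  U = 76 + 24 = 100
  N = 76
  X = 279 + 2·100 − 5·76 = 99
  K = -56 − 100 = -156
ΔK = -156 − (-132) = -24; ΔX = 99 − 51 = 48
Score = 2·(-24) + 3·48 = 96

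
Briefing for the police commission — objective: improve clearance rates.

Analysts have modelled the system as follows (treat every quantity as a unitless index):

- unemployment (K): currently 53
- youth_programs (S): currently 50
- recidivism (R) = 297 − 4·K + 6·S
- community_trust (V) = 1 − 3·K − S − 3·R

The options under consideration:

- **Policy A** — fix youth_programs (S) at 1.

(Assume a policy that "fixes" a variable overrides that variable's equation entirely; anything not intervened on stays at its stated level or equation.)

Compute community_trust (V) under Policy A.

Policy A (S := 1):
  K = 53
  S = 1
  R = 297 − 4·53 + 6·1 = 91
  V = 1 − 3·53 − 1 − 3·91 = -432

-432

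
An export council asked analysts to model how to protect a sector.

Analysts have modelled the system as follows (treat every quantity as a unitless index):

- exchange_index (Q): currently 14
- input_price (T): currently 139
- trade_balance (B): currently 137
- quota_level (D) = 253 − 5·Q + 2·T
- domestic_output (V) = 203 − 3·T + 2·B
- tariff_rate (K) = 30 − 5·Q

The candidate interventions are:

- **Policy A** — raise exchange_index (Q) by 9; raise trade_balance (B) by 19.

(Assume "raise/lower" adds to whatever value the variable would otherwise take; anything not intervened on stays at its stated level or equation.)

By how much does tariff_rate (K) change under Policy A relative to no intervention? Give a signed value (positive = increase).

Baseline:
  Q = 14
  K = 30 − 5·14 = -40
Policy A (Q + 9, B + 19):
  Q = 14 + 9 = 23
  K = 30 − 5·23 = -85
Change in K: -85 − (-40) = -45

-45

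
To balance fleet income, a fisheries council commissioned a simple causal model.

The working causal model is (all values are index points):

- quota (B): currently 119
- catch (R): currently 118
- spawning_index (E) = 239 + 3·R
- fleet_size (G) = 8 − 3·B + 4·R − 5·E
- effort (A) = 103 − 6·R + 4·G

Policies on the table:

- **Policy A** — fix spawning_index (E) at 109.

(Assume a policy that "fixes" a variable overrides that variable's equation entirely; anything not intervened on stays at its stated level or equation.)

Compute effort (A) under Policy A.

Policy A (E := 109):
  B = 119
  R = 118
  E = 109
  G = 8 − 3·119 + 4·118 − 5·109 = -422
  A = 103 − 6·118 + 4·(-422) = -2293

-2293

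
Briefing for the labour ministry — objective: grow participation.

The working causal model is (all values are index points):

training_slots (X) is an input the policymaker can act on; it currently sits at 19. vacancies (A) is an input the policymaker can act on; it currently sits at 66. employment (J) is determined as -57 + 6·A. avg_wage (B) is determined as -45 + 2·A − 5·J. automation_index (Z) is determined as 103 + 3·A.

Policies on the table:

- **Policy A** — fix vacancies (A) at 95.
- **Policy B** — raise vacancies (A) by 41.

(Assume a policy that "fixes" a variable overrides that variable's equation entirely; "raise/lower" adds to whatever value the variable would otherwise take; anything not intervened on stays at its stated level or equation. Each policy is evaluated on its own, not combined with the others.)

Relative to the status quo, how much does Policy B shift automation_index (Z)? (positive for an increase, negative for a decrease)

123

Baseline:
  A = 66
  Z = 103 + 3·66 = 301
Policy B (A + 41):
  A = 66 + 41 = 107
  Z = 103 + 3·107 = 424
Change in Z: 424 − 301 = 123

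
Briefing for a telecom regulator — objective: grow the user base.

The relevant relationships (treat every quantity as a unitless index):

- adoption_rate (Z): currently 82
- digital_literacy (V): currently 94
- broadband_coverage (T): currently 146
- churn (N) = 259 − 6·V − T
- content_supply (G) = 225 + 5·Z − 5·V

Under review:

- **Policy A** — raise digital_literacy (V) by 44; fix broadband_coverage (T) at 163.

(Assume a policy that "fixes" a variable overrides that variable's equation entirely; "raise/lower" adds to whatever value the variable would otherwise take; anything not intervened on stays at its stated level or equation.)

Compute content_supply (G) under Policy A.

Policy A (V + 44, T := 163):
  Z = 82
  V = 94 + 44 = 138
  G = 225 + 5·82 − 5·138 = -55

-55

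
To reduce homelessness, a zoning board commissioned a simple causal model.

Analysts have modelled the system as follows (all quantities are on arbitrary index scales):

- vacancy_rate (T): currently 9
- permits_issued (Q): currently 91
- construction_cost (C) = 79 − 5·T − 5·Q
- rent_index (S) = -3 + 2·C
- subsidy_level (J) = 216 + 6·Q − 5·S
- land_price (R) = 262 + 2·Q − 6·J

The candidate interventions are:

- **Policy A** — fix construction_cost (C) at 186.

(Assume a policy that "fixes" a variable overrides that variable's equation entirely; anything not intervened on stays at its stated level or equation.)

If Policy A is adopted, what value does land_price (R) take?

6942

Policy A (C := 186):
  T = 9
  Q = 91
  C = 186
  S = -3 + 2·186 = 369
  J = 216 + 6·91 − 5·369 = -1083
  R = 262 + 2·91 − 6·(-1083) = 6942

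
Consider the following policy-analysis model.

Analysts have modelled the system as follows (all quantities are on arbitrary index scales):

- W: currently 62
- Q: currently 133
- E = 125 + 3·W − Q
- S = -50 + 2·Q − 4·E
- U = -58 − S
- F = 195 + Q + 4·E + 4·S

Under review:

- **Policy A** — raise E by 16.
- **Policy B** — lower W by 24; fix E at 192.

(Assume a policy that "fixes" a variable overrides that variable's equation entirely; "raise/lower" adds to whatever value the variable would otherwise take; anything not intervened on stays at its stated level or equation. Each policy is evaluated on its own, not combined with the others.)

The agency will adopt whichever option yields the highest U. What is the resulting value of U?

Policy A (E + 16):
  W = 62
  Q = 133
  E = 125 + 3·62 − 133 (+16 from intervention) = 194
  S = -50 + 2·133 − 4·194 = -560
  U = -58 − (-560) = 502
Policy B (W − 24, E := 192):
  W = 62 − 24 = 38
  Q = 133
  E = 192
  S = -50 + 2·133 − 4·192 = -552
  U = -58 − (-552) = 494
Comparing — Policy A: U=502, Policy B: U=494. Highest is 502 (Policy A).

502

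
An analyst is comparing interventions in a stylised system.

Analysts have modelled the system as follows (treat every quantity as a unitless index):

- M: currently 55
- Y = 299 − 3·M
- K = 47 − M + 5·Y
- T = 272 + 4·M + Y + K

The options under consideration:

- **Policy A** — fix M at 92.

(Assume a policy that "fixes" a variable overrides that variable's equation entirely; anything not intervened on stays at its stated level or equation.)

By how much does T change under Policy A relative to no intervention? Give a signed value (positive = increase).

Baseline:
  M = 55
  Y = 299 − 3·55 = 134
  K = 47 − 55 + 5·134 = 662
  T = 272 + 4·55 + 134 + 662 = 1288
Policy A (M := 92):
  M = 92
  Y = 299 − 3·92 = 23
  K = 47 − 92 + 5·23 = 70
  T = 272 + 4·92 + 23 + 70 = 733
Change in T: 733 − 1288 = -555

-555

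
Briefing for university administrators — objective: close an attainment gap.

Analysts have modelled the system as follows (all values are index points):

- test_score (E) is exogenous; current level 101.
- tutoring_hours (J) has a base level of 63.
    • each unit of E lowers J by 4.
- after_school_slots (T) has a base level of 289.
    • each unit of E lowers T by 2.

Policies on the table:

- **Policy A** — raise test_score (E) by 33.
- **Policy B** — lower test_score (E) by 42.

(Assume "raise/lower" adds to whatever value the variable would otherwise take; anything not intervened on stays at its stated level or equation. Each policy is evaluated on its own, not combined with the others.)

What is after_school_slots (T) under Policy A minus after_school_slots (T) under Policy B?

Policy A (E + 33):
  E = 101 + 33 = 134
  T = 289 − 2·134 = 21
Policy B (E − 42):
  E = 101 − 42 = 59
  T = 289 − 2·59 = 171
T: 21 − 171 = -150

-150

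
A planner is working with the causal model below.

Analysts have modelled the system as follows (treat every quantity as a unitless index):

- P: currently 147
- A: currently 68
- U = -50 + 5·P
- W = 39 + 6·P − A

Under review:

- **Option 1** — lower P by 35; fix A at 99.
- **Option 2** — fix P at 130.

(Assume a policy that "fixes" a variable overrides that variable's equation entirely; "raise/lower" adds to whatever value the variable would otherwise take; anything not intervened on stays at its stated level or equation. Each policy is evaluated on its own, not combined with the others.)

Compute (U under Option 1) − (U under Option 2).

-90

Option 1 (P − 35, A := 99):
  P = 147 − 35 = 112
  U = -50 + 5·112 = 510
Option 2 (P := 130):
  P = 130
  U = -50 + 5·130 = 600
U: 510 − 600 = -90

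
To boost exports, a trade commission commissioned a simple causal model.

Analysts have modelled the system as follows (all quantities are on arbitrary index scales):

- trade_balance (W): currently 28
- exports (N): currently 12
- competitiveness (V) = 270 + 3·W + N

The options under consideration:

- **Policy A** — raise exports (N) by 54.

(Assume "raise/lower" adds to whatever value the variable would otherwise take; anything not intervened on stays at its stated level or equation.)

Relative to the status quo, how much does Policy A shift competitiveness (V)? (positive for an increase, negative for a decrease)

Baseline:
  W = 28
  N = 12
  V = 270 + 3·28 + 12 = 366
Policy A (N + 54):
  W = 28
  N = 12 + 54 = 66
  V = 270 + 3·28 + 66 = 420
Change in V: 420 − 366 = 54

54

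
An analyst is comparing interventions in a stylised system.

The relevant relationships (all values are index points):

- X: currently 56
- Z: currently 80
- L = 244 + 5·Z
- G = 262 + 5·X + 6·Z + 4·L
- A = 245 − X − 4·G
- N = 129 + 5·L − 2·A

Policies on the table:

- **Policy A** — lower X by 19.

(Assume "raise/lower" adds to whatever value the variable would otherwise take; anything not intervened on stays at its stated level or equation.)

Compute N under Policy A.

30957

Policy A (X − 19):
  X = 56 − 19 = 37
  Z = 80
  L = 244 + 5·80 = 644
  G = 262 + 5·37 + 6·80 + 4·644 = 3503
  A = 245 − 37 − 4·3503 = -13804
  N = 129 + 5·644 − 2·(-13804) = 30957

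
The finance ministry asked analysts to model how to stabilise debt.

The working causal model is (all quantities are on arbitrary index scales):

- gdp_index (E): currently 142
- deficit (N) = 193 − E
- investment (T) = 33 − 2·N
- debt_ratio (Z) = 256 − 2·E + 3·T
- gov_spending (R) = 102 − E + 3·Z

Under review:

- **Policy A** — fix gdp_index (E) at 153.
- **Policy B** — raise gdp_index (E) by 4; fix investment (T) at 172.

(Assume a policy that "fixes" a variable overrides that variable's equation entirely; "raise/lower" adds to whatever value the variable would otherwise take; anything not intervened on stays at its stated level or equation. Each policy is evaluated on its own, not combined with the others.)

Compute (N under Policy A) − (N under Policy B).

-7

Policy A (E := 153):
  E = 153
  N = 193 − 153 = 40
Policy B (E + 4, T := 172):
  E = 142 + 4 = 146
  N = 193 − 146 = 47
N: 40 − 47 = -7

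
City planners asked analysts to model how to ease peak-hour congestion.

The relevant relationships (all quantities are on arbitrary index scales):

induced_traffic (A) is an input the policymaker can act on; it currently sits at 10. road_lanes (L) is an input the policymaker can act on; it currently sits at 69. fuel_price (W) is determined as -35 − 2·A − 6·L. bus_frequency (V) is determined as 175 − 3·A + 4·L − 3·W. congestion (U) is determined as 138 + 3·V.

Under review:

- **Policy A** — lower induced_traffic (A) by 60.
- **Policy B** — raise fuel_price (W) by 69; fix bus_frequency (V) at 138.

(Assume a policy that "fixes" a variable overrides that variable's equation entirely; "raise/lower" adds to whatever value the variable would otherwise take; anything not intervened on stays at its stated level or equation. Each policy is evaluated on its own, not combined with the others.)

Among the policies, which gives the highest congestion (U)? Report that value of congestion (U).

Policy A (A − 60):
  A = 10 − 60 = -50
  L = 69
  W = -35 − 2·(-50) − 6·69 = -349
  V = 175 − 3·(-50) + 4·69 − 3·(-349) = 1648
  U = 138 + 3·1648 = 5082
Policy B (W + 69, V := 138):
  A = 10
  L = 69
  W = -35 − 2·10 − 6·69 (+69 from intervention) = -400
  V = 138
  U = 138 + 3·138 = 552
Comparing — Policy A: U=5082, Policy B: U=552. Highest is 5082 (Policy A).

5082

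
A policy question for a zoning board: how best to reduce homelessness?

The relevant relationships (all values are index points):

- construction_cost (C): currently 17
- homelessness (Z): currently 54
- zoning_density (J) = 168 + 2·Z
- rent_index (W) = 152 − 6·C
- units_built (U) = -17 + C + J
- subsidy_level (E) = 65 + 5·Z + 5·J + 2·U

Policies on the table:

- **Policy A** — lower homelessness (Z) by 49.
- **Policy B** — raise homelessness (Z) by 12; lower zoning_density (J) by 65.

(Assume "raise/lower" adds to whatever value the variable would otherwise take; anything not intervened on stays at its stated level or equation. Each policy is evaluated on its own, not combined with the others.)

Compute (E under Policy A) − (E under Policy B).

Policy A (Z − 49):
  C = 17
  Z = 54 − 49 = 5
  J = 168 + 2·5 = 178
  U = -17 + 17 + 178 = 178
  E = 65 + 5·5 + 5·178 + 2·178 = 1336
Policy B (Z + 12, J − 65):
  C = 17
  Z = 54 + 12 = 66
  J = 168 + 2·66 (−65 from intervention) = 235
  U = -17 + 17 + 235 = 235
  E = 65 + 5·66 + 5·235 + 2·235 = 2040
E: 1336 − 2040 = -704

-704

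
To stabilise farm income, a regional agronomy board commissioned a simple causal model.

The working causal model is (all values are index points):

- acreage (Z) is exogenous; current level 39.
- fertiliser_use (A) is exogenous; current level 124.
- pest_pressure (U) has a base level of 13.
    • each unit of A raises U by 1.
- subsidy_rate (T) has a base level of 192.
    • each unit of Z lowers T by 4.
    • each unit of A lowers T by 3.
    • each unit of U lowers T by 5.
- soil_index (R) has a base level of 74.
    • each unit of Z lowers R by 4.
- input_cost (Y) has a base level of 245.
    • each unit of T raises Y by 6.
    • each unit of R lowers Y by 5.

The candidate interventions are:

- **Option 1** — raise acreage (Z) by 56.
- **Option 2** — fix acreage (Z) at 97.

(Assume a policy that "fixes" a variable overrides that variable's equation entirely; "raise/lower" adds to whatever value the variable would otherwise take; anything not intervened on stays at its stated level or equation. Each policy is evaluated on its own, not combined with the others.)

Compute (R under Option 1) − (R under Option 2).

Option 1 (Z + 56):
  Z = 39 + 56 = 95
  R = 74 − 4·95 = -306
Option 2 (Z := 97):
  Z = 97
  R = 74 − 4·97 = -314
R: -306 − (-314) = 8

8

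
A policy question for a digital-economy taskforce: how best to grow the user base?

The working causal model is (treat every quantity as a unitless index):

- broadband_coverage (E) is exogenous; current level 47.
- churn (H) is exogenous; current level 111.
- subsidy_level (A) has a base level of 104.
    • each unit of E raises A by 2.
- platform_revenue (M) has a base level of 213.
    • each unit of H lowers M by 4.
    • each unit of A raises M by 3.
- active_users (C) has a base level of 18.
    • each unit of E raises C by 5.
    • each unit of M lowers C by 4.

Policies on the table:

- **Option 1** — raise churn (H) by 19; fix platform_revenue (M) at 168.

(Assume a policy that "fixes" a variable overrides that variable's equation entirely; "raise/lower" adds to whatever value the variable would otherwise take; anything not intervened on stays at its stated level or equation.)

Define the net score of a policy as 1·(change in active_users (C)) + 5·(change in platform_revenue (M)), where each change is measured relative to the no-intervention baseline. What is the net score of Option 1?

-195

Baseline:
  E = 47
  H = 111
  A = 104 + 2·47 = 198
  M = 213 − 4·111 + 3·198 = 363
  C = 18 + 5·47 − 4·363 = -1199
Option 1 (H + 19, M := 168):
  E = 47
  H = 111 + 19 = 130
  A = 104 + 2·47 = 198
  M = 168
  C = 18 + 5·47 − 4·168 = -419
ΔC = -419 − (-1199) = 780; ΔM = 168 − 363 = -195
Score = 1·780 + 5·(-195) = -195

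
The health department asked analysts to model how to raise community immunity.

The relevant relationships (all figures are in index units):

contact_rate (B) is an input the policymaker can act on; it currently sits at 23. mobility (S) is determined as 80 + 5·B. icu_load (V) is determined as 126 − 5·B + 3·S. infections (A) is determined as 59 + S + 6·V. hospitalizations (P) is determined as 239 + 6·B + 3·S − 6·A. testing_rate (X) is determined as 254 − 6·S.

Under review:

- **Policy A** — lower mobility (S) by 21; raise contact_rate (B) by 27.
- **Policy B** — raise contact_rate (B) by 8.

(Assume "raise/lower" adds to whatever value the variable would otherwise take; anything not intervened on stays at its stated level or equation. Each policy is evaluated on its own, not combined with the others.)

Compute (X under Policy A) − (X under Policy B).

-444

Policy A (S − 21, B + 27):
  B = 23 + 27 = 50
  S = 80 + 5·50 (−21 from intervention) = 309
  X = 254 − 6·309 = -1600
Policy B (B + 8):
  B = 23 + 8 = 31
  S = 80 + 5·31 = 235
  X = 254 − 6·235 = -1156
X: -1600 − (-1156) = -444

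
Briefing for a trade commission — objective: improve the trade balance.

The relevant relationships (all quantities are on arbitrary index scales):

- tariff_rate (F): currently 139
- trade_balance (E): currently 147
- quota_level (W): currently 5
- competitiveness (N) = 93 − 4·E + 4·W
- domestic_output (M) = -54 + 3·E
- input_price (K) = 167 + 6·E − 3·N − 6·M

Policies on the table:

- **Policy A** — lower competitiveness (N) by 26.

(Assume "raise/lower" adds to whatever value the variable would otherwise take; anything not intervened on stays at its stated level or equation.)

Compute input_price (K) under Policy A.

Policy A (N − 26):
  E = 147
  W = 5
  N = 93 − 4·147 + 4·5 (−26 from intervention) = -501
  M = -54 + 3·147 = 387
  K = 167 + 6·147 − 3·(-501) − 6·387 = 230

230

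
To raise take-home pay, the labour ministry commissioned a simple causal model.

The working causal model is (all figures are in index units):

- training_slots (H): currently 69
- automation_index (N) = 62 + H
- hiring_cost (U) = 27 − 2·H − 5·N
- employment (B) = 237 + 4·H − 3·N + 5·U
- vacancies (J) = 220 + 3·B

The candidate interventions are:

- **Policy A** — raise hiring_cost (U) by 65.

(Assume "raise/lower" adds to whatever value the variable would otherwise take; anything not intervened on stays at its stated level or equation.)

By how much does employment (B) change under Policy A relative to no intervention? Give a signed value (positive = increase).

325

Baseline:
  H = 69
  N = 62 + 69 = 131
  U = 27 − 2·69 − 5·131 = -766
  B = 237 + 4·69 − 3·131 + 5·(-766) = -3710
Policy A (U + 65):
  H = 69
  N = 62 + 69 = 131
  U = 27 − 2·69 − 5·131 (+65 from intervention) = -701
  B = 237 + 4·69 − 3·131 + 5·(-701) = -3385
Change in B: -3385 − (-3710) = 325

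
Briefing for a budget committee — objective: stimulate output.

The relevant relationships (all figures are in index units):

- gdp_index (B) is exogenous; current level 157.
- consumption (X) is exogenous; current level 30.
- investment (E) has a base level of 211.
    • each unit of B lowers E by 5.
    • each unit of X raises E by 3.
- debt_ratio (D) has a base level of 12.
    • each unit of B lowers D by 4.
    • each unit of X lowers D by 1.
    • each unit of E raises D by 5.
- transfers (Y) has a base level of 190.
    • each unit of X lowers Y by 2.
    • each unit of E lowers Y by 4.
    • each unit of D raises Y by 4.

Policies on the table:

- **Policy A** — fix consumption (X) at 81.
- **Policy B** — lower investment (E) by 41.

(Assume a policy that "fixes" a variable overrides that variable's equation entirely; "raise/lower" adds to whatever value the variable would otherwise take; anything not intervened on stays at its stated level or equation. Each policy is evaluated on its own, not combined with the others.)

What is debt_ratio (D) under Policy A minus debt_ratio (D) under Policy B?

919

Policy A (X := 81):
  B = 157
  X = 81
  E = 211 − 5·157 + 3·81 = -331
  D = 12 − 4·157 − 81 + 5·(-331) = -2352
Policy B (E − 41):
  B = 157
  X = 30
  E = 211 − 5·157 + 3·30 (−41 from intervention) = -525
  D = 12 − 4·157 − 30 + 5·(-525) = -3271
D: -2352 − (-3271) = 919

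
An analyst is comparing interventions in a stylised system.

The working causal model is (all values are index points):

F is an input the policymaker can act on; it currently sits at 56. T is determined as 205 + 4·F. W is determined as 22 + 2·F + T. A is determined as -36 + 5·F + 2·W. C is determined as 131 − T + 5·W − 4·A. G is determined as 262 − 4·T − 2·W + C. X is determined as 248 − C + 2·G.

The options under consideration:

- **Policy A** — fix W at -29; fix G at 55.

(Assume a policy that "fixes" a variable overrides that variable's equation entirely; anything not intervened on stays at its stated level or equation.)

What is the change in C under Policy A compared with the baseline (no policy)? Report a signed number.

Baseline:
  F = 56
  T = 205 + 4·56 = 429
  W = 22 + 2·56 + 429 = 563
  A = -36 + 5·56 + 2·563 = 1370
  C = 131 − 429 + 5·563 − 4·1370 = -2963
Policy A (W := -29, G := 55):
  F = 56
  T = 205 + 4·56 = 429
  W = -29
  A = -36 + 5·56 + 2·(-29) = 186
  C = 131 − 429 + 5·(-29) − 4·186 = -1187
Change in C: -1187 − (-2963) = 1776

1776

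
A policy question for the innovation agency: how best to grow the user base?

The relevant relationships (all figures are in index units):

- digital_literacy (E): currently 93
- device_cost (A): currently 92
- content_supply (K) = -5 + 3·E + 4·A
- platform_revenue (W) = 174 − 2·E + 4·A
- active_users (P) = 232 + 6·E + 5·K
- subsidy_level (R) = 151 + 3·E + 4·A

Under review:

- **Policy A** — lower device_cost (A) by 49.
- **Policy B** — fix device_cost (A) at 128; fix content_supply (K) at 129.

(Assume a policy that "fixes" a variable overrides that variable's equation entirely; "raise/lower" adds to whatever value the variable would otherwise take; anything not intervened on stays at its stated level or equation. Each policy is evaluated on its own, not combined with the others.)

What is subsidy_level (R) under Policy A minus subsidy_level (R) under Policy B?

-340

Policy A (A − 49):
  E = 93
  A = 92 − 49 = 43
  R = 151 + 3·93 + 4·43 = 602
Policy B (A := 128, K := 129):
  E = 93
  A = 128
  R = 151 + 3·93 + 4·128 = 942
R: 602 − 942 = -340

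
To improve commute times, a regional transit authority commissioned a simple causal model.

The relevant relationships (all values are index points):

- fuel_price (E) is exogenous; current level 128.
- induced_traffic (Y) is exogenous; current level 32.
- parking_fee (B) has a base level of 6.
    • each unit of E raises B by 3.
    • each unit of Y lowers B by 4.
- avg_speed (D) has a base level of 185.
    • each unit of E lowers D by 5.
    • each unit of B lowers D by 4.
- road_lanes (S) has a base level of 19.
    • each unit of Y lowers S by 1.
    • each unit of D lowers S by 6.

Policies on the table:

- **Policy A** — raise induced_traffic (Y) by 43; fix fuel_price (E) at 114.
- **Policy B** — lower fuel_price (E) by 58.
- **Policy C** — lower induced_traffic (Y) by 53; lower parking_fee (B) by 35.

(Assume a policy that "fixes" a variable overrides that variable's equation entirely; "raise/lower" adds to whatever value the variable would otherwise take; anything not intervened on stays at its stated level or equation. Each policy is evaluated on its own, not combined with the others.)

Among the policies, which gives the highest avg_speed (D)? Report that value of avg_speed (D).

Policy A (Y + 43, E := 114):
  E = 114
  Y = 32 + 43 = 75
  B = 6 + 3·114 − 4·75 = 48
  D = 185 − 5·114 − 4·48 = -577
Policy B (E − 58):
  E = 128 − 58 = 70
  Y = 32
  B = 6 + 3·70 − 4·32 = 88
  D = 185 − 5·70 − 4·88 = -517
Policy C (Y − 53, B − 35):
  E = 128
  Y = 32 − 53 = -21
  B = 6 + 3·128 − 4·(-21) (−35 from intervention) = 439
  D = 185 − 5·128 − 4·439 = -2211
Comparing — Policy A: D=-577, Policy B: D=-517, Policy C: D=-2211. Highest is -517 (Policy B).

-517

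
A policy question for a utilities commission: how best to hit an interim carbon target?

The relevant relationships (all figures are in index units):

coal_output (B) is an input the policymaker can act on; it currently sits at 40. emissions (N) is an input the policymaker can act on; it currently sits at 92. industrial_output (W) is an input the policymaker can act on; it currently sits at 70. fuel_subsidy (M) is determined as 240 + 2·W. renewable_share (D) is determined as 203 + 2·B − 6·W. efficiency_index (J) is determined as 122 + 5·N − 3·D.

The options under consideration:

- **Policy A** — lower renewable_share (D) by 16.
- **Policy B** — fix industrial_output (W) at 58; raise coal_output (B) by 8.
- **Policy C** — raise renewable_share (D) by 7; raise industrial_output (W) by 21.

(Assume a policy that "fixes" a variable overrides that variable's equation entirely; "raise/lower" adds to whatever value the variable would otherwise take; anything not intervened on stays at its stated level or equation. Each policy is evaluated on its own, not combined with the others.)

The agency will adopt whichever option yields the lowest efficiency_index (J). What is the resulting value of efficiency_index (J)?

Policy A (D − 16):
  B = 40
  N = 92
  W = 70
  D = 203 + 2·40 − 6·70 (−16 from intervention) = -153
  J = 122 + 5·92 − 3·(-153) = 1041
Policy B (W := 58, B + 8):
  B = 40 + 8 = 48
  N = 92
  W = 58
  D = 203 + 2·48 − 6·58 = -49
  J = 122 + 5·92 − 3·(-49) = 729
Policy C (D + 7, W + 21):
  B = 40
  N = 92
  W = 70 + 21 = 91
  D = 203 + 2·40 − 6·91 (+7 from intervention) = -256
  J = 122 + 5·92 − 3·(-256) = 1350
Comparing — Policy A: J=1041, Policy B: J=729, Policy C: J=1350. Lowest is 729 (Policy B).

729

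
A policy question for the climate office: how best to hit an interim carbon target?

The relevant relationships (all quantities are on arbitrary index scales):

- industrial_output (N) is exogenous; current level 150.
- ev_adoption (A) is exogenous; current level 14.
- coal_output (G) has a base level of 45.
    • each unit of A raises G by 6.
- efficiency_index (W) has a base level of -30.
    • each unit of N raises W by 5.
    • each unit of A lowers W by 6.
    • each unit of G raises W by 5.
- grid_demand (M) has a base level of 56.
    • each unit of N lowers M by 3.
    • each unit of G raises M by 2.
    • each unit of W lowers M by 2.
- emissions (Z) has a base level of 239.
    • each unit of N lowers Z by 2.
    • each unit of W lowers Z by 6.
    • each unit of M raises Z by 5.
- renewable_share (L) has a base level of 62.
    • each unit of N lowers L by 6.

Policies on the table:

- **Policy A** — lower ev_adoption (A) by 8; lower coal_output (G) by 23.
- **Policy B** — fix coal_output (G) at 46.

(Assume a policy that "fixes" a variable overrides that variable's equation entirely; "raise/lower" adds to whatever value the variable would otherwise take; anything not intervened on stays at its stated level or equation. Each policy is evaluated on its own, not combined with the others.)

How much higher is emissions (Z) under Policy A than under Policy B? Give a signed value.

Policy A (A − 8, G − 23):
  N = 150
  A = 14 − 8 = 6
  G = 45 + 6·6 (−23 from intervention) = 58
  W = -30 + 5·150 − 6·6 + 5·58 = 974
  M = 56 − 3·150 + 2·58 − 2·974 = -2226
  Z = 239 − 2·150 − 6·974 + 5·(-2226) = -17035
Policy B (G := 46):
  N = 150
  A = 14
  G = 46
  W = -30 + 5·150 − 6·14 + 5·46 = 866
  M = 56 − 3·150 + 2·46 − 2·866 = -2034
  Z = 239 − 2·150 − 6·866 + 5·(-2034) = -15427
Z: -17035 − (-15427) = -1608

-1608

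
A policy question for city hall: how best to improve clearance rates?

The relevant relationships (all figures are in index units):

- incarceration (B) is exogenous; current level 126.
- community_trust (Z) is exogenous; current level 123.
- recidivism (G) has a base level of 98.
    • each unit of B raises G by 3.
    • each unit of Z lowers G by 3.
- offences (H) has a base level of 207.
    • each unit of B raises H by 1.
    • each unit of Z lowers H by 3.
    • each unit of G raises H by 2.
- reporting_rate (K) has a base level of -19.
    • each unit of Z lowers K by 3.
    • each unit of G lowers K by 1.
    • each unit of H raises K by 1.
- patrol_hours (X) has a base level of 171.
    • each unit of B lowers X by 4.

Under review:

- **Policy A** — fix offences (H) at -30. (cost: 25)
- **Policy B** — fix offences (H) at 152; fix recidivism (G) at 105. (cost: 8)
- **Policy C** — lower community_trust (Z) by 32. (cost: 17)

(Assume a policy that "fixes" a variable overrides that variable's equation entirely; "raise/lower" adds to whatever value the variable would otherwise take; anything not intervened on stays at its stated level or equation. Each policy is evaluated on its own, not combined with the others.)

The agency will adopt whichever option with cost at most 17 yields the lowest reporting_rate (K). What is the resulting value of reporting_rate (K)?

Policy B (H := 152, G := 105):
  B = 126
  Z = 123
  G = 105
  H = 152
  K = -19 − 3·123 − 105 + 152 = -341
Policy C (Z − 32):
  B = 126
  Z = 123 − 32 = 91
  G = 98 + 3·126 − 3·91 = 203
  H = 207 + 126 − 3·91 + 2·203 = 466
  K = -19 − 3·91 − 203 + 466 = -29
Comparing — Policy B: K=-341, Policy C: K=-29. Lowest is -341 (Policy B).

-341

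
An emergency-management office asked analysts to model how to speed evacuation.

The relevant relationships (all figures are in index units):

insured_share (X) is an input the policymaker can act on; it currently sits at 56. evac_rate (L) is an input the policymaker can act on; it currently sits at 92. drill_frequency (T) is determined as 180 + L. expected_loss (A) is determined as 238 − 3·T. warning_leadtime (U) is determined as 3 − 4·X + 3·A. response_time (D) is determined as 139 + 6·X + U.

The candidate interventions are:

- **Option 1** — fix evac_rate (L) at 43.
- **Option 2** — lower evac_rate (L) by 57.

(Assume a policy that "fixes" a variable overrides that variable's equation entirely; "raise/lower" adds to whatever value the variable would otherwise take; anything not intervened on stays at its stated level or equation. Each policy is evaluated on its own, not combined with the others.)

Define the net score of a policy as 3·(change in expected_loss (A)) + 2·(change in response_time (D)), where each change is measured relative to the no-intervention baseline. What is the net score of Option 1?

1323

Baseline:
  X = 56
  L = 92
  T = 180 + 92 = 272
  A = 238 − 3·272 = -578
  U = 3 − 4·56 + 3·(-578) = -1955
  D = 139 + 6·56 + (-1955) = -1480
Option 1 (L := 43):
  X = 56
  L = 43
  T = 180 + 43 = 223
  A = 238 − 3·223 = -431
  U = 3 − 4·56 + 3·(-431) = -1514
  D = 139 + 6·56 + (-1514) = -1039
ΔA = -431 − (-578) = 147; ΔD = -1039 − (-1480) = 441
Score = 3·147 + 2·441 = 1323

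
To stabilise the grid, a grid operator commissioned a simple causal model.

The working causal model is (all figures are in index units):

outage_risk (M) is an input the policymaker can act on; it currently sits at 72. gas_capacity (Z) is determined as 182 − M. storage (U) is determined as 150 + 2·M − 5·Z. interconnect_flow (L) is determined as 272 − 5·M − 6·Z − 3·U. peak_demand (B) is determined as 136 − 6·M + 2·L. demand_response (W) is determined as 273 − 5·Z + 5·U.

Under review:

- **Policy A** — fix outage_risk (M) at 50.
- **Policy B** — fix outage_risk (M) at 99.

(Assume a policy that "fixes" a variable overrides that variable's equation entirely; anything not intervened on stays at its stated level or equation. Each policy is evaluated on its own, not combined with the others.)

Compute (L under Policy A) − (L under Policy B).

Policy A (M := 50):
  M = 50
  Z = 182 − 50 = 132
  U = 150 + 2·50 − 5·132 = -410
  L = 272 − 5·50 − 6·132 − 3·(-410) = 460
Policy B (M := 99):
  M = 99
  Z = 182 − 99 = 83
  U = 150 + 2·99 − 5·83 = -67
  L = 272 − 5·99 − 6·83 − 3·(-67) = -520
L: 460 − (-520) = 980

980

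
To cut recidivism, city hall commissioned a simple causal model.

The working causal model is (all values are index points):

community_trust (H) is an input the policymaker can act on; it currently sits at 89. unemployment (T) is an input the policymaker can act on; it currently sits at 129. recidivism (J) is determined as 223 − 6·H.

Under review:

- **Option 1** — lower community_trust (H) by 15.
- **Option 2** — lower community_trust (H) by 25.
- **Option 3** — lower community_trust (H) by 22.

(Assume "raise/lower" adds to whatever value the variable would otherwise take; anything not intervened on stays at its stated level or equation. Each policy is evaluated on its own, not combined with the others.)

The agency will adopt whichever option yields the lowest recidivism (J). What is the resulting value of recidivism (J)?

-221

Option 1 (H − 15):
  H = 89 − 15 = 74
  J = 223 − 6·74 = -221
Option 2 (H − 25):
  H = 89 − 25 = 64
  J = 223 − 6·64 = -161
Option 3 (H − 22):
  H = 89 − 22 = 67
  J = 223 − 6·67 = -179
Comparing — Option 1: J=-221, Option 2: J=-161, Option 3: J=-179. Lowest is -221 (Option 1).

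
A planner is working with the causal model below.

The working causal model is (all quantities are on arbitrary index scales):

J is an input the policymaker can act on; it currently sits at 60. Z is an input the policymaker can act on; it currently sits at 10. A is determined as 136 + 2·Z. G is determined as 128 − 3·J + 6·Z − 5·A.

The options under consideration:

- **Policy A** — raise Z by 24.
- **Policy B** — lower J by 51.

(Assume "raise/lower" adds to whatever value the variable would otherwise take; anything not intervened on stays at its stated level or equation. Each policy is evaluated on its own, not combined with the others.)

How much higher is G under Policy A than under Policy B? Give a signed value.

Policy A (Z + 24):
  J = 60
  Z = 10 + 24 = 34
  A = 136 + 2·34 = 204
  G = 128 − 3·60 + 6·34 − 5·204 = -868
Policy B (J − 51):
  J = 60 − 51 = 9
  Z = 10
  A = 136 + 2·10 = 156
  G = 128 − 3·9 + 6·10 − 5·156 = -619
G: -868 − (-619) = -249

-249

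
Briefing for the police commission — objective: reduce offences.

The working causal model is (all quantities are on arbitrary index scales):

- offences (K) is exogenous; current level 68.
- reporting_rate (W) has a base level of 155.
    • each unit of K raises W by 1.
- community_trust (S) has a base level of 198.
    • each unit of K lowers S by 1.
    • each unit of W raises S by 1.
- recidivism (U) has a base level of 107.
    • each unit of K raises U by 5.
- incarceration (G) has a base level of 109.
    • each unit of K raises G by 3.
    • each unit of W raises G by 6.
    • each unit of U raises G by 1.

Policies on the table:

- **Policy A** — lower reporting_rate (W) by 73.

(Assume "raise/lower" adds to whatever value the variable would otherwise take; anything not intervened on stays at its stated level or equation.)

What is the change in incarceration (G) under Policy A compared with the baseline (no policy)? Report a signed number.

-438

Baseline:
  K = 68
  W = 155 + 68 = 223
  U = 107 + 5·68 = 447
  G = 109 + 3·68 + 6·223 + 447 = 2098
Policy A (W − 73):
  K = 68
  W = 155 + 68 (−73 from intervention) = 150
  U = 107 + 5·68 = 447
  G = 109 + 3·68 + 6·150 + 447 = 1660
Change in G: 1660 − 2098 = -438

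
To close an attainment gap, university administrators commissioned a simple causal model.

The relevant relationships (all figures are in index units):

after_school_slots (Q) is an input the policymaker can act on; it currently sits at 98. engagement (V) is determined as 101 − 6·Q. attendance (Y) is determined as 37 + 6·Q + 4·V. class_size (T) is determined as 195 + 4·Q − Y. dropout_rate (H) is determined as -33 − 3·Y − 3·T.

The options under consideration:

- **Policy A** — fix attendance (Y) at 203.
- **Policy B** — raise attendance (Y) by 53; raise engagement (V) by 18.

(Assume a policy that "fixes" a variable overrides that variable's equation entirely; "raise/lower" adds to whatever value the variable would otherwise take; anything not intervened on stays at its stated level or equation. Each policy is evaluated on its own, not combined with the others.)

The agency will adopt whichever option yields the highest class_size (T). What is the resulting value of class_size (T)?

Policy A (Y := 203):
  Q = 98
  V = 101 − 6·98 = -487
  Y = 203
  T = 195 + 4·98 − 203 = 384
Policy B (Y + 53, V + 18):
  Q = 98
  V = 101 − 6·98 (+18 from intervention) = -469
  Y = 37 + 6·98 + 4·(-469) (+53 from intervention) = -1198
  T = 195 + 4·98 − (-1198) = 1785
Comparing — Policy A: T=384, Policy B: T=1785. Highest is 1785 (Policy B).

1785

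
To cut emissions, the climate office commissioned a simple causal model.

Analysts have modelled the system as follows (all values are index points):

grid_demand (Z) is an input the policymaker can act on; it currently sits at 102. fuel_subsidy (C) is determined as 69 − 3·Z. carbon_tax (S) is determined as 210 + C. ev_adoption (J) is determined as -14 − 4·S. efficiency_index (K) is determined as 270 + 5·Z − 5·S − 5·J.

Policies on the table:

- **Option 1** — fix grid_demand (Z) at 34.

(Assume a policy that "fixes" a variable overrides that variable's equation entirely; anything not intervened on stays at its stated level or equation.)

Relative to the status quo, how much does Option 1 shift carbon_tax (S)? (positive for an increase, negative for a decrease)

Baseline:
  Z = 102
  C = 69 − 3·102 = -237
  S = 210 + (-237) = -27
Option 1 (Z := 34):
  Z = 34
  C = 69 − 3·34 = -33
  S = 210 + (-33) = 177
Change in S: 177 − (-27) = 204

204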